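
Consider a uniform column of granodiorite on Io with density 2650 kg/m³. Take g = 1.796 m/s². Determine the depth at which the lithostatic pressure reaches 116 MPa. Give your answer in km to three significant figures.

h = P/(ρg) = 116 MPa / (2650 kg/m³ × 1.796 m/s²) = 1.160×10^8 Pa / 4759.4 Pa/m = 24373 m
= 24.373 km

24.4 km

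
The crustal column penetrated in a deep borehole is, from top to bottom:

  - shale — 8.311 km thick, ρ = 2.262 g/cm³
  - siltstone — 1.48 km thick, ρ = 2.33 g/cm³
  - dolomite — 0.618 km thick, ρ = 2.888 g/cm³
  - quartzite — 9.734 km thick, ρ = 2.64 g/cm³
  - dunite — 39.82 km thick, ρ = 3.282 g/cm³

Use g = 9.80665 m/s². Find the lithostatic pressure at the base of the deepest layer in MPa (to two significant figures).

shale: 2262 kg/m³ × 9.80665 m/s² × 8311 m = 1.844×10^8 Pa = 184.4 MPa
siltstone: 2330 kg/m³ × 9.80665 m/s² × 1480 m = 3.382×10^7 Pa = 33.82 MPa
dolomite: 2888 kg/m³ × 9.80665 m/s² × 618 m = 1.750×10^7 Pa = 17.50 MPa
quartzite: 2640 kg/m³ × 9.80665 m/s² × 9734 m = 2.520×10^8 Pa = 252.0 MPa
dunite: 3282 kg/m³ × 9.80665 m/s² × 39820 m = 1.282×10^9 Pa = 1282 MPa
Total = 184.4 + 33.82 + 17.50 + 252.0 + 1282 = 1769.3 MPa

1800 MPa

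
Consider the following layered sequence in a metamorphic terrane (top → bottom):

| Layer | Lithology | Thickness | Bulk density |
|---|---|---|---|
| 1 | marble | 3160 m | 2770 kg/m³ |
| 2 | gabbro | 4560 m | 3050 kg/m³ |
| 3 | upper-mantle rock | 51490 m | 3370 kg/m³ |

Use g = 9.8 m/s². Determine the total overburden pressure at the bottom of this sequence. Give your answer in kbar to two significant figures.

19 kbar

marble: 2770 kg/m³ × 9.8 m/s² × 3160 m = 8.578×10^7 Pa = 0.8578 kbar
gabbro: 3050 kg/m³ × 9.8 m/s² × 4560 m = 1.363×10^8 Pa = 1.363 kbar
upper-mantle rock: 3370 kg/m³ × 9.8 m/s² × 51490 m = 1.701×10^9 Pa = 17.01 kbar
Total = 0.8578 + 1.363 + 17.01 = 19.226 kbar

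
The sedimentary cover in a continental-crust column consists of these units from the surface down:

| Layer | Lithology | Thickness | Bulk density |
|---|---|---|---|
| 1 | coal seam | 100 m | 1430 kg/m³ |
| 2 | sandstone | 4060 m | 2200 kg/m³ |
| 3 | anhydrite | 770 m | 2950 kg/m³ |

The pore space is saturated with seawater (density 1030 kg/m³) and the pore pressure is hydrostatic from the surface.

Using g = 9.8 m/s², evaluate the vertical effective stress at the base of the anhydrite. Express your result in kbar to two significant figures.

Overburden (lithostatic) stress σ_v:
coal seam: 1430 kg/m³ × 9.8 m/s² × 100 m = 1.401×10^6 Pa = 1.401 MPa
sandstone: 2200 kg/m³ × 9.8 m/s² × 4060 m = 8.753×10^7 Pa = 87.53 MPa
anhydrite: 2950 kg/m³ × 9.8 m/s² × 770 m = 2.226×10^7 Pa = 22.26 MPa
Total = 1.401 + 87.53 + 22.26 = 111.20 MPa
Pore pressure P_p = 1030 kg/m³ × 9.8 m/s² × 4930 m = 4.976×10^7 Pa = 49.76 MPa
Effective stress σ' = σ_v − P_p = 111.2 − 49.76 = 61.432 MPa = 0.61432 kbar

0.61 kbar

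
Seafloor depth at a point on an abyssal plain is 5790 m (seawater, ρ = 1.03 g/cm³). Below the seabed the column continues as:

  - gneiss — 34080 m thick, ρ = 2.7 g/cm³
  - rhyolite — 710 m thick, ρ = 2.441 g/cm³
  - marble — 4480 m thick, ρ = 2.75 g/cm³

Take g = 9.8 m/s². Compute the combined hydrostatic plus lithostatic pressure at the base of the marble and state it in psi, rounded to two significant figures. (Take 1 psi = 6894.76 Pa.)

160000 psi

seawater: 1030 kg/m³ × 9.8 m/s² × 5790 m = 5.844×10^7 Pa = 8477 psi
gneiss: 2700 kg/m³ × 9.8 m/s² × 34080 m = 9.018×10^8 Pa = 1.308×10^5 psi
rhyolite: 2441 kg/m³ × 9.8 m/s² × 710 m = 1.698×10^7 Pa = 2463 psi
marble: 2750 kg/m³ × 9.8 m/s² × 4480 m = 1.207×10^8 Pa = 17511 psi
Total = 8477 + 1.308×10^5 + 2463 + 17511 = 1.5924×10^5 psi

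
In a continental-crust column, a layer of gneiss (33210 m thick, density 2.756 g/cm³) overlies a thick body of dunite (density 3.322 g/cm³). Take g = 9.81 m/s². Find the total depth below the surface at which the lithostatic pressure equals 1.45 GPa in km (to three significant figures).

Pressure at base of upper layers: 2756×9.81×33210 = 8.979×10^8 Pa = 0.8979 GPa
Remaining pressure to be supplied by dunite: 1.450×10^9 − 8.979×10^8 = 5.521×10^8 Pa
Additional depth in dunite = 5.521×10^8 Pa / (3322 kg/m³ × 9.81 m/s²) = 16942 m
Total depth = 33210 m + 16942 m = 50152 m
= 50.152 km

50.2 km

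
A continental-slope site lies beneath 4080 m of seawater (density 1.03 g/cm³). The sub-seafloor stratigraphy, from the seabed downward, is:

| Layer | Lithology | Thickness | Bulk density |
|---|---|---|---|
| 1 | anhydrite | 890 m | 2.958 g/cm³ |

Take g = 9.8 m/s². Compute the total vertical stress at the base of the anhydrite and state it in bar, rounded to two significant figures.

670 bar

seawater: 1030 kg/m³ × 9.8 m/s² × 4080 m = 4.118×10^7 Pa = 411.8 bar
anhydrite: 2958 kg/m³ × 9.8 m/s² × 890 m = 2.580×10^7 Pa = 258.0 bar
Total = 411.8 + 258.0 = 669.83 bar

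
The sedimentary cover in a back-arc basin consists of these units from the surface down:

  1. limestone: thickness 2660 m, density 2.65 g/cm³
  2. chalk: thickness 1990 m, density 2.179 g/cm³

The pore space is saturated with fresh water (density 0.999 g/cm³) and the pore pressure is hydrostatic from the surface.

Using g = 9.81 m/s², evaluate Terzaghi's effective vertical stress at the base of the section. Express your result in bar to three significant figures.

661 bar

Overburden (lithostatic) stress σ_v:
limestone: 2650 kg/m³ × 9.81 m/s² × 2660 m = 6.915×10^7 Pa = 69.15 MPa
chalk: 2179 kg/m³ × 9.81 m/s² × 1990 m = 4.254×10^7 Pa = 42.54 MPa
Total = 69.15 + 42.54 = 111.69 MPa
Pore pressure P_p = 999 kg/m³ × 9.81 m/s² × 4650 m = 4.557×10^7 Pa = 45.57 MPa
Effective stress σ' = σ_v − P_p = 111.7 − 45.57 = 66.118 MPa = 661.18 bar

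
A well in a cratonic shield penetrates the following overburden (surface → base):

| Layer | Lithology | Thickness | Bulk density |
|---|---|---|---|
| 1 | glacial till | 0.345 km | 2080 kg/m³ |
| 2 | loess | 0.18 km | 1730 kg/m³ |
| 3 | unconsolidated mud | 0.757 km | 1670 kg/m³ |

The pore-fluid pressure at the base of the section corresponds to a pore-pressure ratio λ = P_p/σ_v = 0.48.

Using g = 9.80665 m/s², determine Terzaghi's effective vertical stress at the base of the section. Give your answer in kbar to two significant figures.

0.12 kbar

Overburden (lithostatic) stress σ_v:
glacial till: 2080 kg/m³ × 9.80665 m/s² × 345 m = 7.037×10^6 Pa = 7.037 MPa
loess: 1730 kg/m³ × 9.80665 m/s² × 180 m = 3.054×10^6 Pa = 3.054 MPa
unconsolidated mud: 1670 kg/m³ × 9.80665 m/s² × 757 m = 1.240×10^7 Pa = 12.40 MPa
Total = 7.037 + 3.054 + 12.40 = 22.489 MPa
Pore pressure P_p = λ·σ_v = 0.48 × 22.49 MPa = 10.79 MPa
Effective stress σ' = σ_v − P_p = 22.49 − 10.79 = 11.694 MPa = 0.11694 kbar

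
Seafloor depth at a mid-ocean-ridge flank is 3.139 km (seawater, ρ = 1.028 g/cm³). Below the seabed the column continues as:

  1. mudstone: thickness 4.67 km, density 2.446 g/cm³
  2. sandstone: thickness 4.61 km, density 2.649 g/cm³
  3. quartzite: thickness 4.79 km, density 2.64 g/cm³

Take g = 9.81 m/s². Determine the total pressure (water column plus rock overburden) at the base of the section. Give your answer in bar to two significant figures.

seawater: 1028 kg/m³ × 9.81 m/s² × 3139 m = 3.166×10^7 Pa = 316.6 bar
mudstone: 2446 kg/m³ × 9.81 m/s² × 4670 m = 1.121×10^8 Pa = 1121 bar
sandstone: 2649 kg/m³ × 9.81 m/s² × 4610 m = 1.198×10^8 Pa = 1198 bar
quartzite: 2640 kg/m³ × 9.81 m/s² × 4790 m = 1.241×10^8 Pa = 1241 bar
Total = 316.6 + 1121 + 1198 + 1241 = 3875.7 bar

3900 bar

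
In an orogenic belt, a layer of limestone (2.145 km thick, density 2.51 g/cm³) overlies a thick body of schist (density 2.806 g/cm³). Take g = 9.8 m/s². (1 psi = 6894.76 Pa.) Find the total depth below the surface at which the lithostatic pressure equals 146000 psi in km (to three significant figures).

Pressure at base of upper layers: 2510×9.8×2145 = 5.276×10^7 Pa = 7653 psi
Remaining pressure to be supplied by schist: 1.007×10^9 − 5.276×10^7 = 9.539×10^8 Pa
Additional depth in schist = 9.539×10^8 Pa / (2806 kg/m³ × 9.8 m/s²) = 34688 m
Total depth = 2145 m + 34688 m = 36833 m
= 36.833 km

36.8 km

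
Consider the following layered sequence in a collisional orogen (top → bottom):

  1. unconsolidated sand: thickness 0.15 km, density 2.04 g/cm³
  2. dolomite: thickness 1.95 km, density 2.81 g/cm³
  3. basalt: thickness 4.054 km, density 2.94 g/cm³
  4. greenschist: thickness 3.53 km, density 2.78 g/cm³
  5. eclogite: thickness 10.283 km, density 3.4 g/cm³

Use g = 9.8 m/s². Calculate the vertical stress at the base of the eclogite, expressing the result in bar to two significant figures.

unconsolidated sand: 2040 kg/m³ × 9.8 m/s² × 150 m = 2.999×10^6 Pa = 29.99 bar
dolomite: 2810 kg/m³ × 9.8 m/s² × 1950 m = 5.370×10^7 Pa = 537.0 bar
basalt: 2940 kg/m³ × 9.8 m/s² × 4054 m = 1.168×10^8 Pa = 1168 bar
greenschist: 2780 kg/m³ × 9.8 m/s² × 3530 m = 9.617×10^7 Pa = 961.7 bar
eclogite: 3400 kg/m³ × 9.8 m/s² × 10283 m = 3.426×10^8 Pa = 3426 bar
Total = 29.99 + 537.0 + 1168 + 961.7 + 3426 = 6123.0 bar

6100 bar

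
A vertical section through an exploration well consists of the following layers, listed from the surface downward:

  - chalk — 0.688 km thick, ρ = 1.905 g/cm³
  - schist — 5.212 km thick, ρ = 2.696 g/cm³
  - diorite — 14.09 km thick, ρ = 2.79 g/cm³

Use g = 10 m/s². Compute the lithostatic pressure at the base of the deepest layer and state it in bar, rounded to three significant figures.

chalk: 1905 kg/m³ × 10 m/s² × 688 m = 1.311×10^7 Pa = 131.1 bar
schist: 2696 kg/m³ × 10 m/s² × 5212 m = 1.405×10^8 Pa = 1405 bar
diorite: 2790 kg/m³ × 10 m/s² × 14090 m = 3.931×10^8 Pa = 3931 bar
Total = 131.1 + 1405 + 3931 = 5467.3 bar

5470 bar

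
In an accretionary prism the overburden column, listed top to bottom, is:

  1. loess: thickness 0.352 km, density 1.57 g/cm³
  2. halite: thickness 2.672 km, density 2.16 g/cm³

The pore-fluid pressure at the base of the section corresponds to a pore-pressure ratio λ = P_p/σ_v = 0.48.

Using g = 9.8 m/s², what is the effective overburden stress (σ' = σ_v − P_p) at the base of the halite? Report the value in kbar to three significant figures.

Overburden (lithostatic) stress σ_v:
loess: 1570 kg/m³ × 9.8 m/s² × 352 m = 5.416×10^6 Pa = 5.416 MPa
halite: 2160 kg/m³ × 9.8 m/s² × 2672 m = 5.656×10^7 Pa = 56.56 MPa
Total = 5.416 + 56.56 = 61.977 MPa
Pore pressure P_p = λ·σ_v = 0.48 × 61.98 MPa = 29.75 MPa
Effective stress σ' = σ_v − P_p = 61.98 − 29.75 = 32.228 MPa = 0.32228 kbar

0.322 kbar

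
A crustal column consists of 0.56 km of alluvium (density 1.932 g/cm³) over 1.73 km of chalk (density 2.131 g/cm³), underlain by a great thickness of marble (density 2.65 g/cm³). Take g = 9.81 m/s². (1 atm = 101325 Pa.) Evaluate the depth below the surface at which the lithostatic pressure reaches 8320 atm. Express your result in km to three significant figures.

32.9 km

Pressure at base of upper layers: 1932×9.81×560 + 2131×9.81×1730 = 4.678×10^7 Pa = 461.7 atm
Remaining pressure to be supplied by marble: 8.430×10^8 − 4.678×10^7 = 7.962×10^8 Pa
Additional depth in marble = 7.962×10^8 Pa / (2650 kg/m³ × 9.81 m/s²) = 30629 m
Total depth = 2290 m + 30629 m = 32919 m
= 32.919 km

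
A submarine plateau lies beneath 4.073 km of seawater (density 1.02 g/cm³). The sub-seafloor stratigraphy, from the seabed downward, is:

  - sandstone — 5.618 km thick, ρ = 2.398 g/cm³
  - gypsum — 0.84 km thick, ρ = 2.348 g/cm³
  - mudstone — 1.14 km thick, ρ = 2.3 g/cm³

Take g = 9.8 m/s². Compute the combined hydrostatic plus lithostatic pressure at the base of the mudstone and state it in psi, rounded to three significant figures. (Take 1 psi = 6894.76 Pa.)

seawater: 1020 kg/m³ × 9.8 m/s² × 4073 m = 4.071×10^7 Pa = 5905 psi
sandstone: 2398 kg/m³ × 9.8 m/s² × 5618 m = 1.320×10^8 Pa = 19149 psi
gypsum: 2348 kg/m³ × 9.8 m/s² × 840 m = 1.933×10^7 Pa = 2803 psi
mudstone: 2300 kg/m³ × 9.8 m/s² × 1140 m = 2.570×10^7 Pa = 3727 psi
Total = 5905 + 19149 + 2803 + 3727 = 31584 psi

31600 psi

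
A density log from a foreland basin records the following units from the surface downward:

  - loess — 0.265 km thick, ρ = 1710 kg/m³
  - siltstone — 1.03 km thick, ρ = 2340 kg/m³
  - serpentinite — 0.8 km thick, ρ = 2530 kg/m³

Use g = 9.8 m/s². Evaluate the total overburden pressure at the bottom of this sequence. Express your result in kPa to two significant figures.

loess: 1710 kg/m³ × 9.8 m/s² × 265 m = 4.441×10^6 Pa = 4441 kPa
siltstone: 2340 kg/m³ × 9.8 m/s² × 1030 m = 2.362×10^7 Pa = 23620 kPa
serpentinite: 2530 kg/m³ × 9.8 m/s² × 800 m = 1.984×10^7 Pa = 19835 kPa
Total = 4441 + 23620 + 19835 = 47896 kPa

48000 kPa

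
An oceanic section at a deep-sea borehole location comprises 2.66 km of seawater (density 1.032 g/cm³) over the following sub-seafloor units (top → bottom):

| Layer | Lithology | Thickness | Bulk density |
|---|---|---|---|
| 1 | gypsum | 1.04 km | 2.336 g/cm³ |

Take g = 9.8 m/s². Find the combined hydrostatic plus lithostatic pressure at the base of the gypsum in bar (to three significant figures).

507 bar

seawater: 1032 kg/m³ × 9.8 m/s² × 2660 m = 2.690×10^7 Pa = 269.0 bar
gypsum: 2336 kg/m³ × 9.8 m/s² × 1040 m = 2.381×10^7 Pa = 238.1 bar
Total = 269.0 + 238.1 = 507.11 bar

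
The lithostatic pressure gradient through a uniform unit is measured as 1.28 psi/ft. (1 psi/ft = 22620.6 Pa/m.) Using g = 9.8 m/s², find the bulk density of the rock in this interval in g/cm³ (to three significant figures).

ρ = (dP/dz)/g = 1.28 psi/ft / 9.8 m/s² = 28954 Pa/m / 9.8 m/s² = 2954.5 kg/m³
= 2.955 g/cm³

2.95 g/cm³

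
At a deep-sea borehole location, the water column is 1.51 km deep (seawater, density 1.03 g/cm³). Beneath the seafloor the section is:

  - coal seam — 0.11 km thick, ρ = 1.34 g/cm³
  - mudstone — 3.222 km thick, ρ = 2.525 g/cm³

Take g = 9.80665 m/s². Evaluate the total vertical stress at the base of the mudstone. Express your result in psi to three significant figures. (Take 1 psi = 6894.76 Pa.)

seawater: 1030 kg/m³ × 9.80665 m/s² × 1510 m = 1.525×10^7 Pa = 2212 psi
coal seam: 1340 kg/m³ × 9.80665 m/s² × 110 m = 1.446×10^6 Pa = 209.7 psi
mudstone: 2525 kg/m³ × 9.80665 m/s² × 3222 m = 7.978×10^7 Pa = 11571 psi
Total = 2212 + 209.7 + 11571 = 13993 psi

14000 psi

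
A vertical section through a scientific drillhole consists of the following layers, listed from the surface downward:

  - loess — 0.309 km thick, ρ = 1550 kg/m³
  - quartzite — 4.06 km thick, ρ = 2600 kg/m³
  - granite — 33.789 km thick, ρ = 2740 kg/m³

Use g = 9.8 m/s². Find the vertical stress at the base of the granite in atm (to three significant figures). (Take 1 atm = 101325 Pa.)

10000 atm

loess: 1550 kg/m³ × 9.8 m/s² × 309 m = 4.694×10^6 Pa = 46.32 atm
quartzite: 2600 kg/m³ × 9.8 m/s² × 4060 m = 1.034×10^8 Pa = 1021 atm
granite: 2740 kg/m³ × 9.8 m/s² × 33789 m = 9.073×10^8 Pa = 8954 atm
Total = 46.32 + 1021 + 8954 = 10022 atm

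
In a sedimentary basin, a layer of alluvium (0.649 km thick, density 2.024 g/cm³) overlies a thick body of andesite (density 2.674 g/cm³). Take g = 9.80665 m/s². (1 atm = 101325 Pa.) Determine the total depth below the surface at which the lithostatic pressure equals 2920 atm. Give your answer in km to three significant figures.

11.4 km

Pressure at base of upper layers: 2024×9.80665×649 = 1.288×10^7 Pa = 127.1 atm
Remaining pressure to be supplied by andesite: 2.959×10^8 − 1.288×10^7 = 2.830×10^8 Pa
Additional depth in andesite = 2.830×10^8 Pa / (2674 kg/m³ × 9.80665 m/s²) = 10792 m
Total depth = 649 m + 10792 m = 11441 m
= 11.441 km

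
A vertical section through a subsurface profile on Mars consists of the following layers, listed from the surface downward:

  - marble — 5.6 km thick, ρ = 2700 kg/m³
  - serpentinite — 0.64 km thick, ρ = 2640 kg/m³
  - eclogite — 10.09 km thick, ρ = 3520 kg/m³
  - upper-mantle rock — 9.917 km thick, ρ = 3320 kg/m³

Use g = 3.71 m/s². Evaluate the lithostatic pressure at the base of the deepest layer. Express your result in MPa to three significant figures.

316 MPa

marble: 2700 kg/m³ × 3.71 m/s² × 5600 m = 5.610×10^7 Pa = 56.10 MPa
serpentinite: 2640 kg/m³ × 3.71 m/s² × 640 m = 6.268×10^6 Pa = 6.268 MPa
eclogite: 3520 kg/m³ × 3.71 m/s² × 10090 m = 1.318×10^8 Pa = 131.8 MPa
upper-mantle rock: 3320 kg/m³ × 3.71 m/s² × 9917 m = 1.221×10^8 Pa = 122.1 MPa
Total = 56.10 + 6.268 + 131.8 + 122.1 = 316.28 MPa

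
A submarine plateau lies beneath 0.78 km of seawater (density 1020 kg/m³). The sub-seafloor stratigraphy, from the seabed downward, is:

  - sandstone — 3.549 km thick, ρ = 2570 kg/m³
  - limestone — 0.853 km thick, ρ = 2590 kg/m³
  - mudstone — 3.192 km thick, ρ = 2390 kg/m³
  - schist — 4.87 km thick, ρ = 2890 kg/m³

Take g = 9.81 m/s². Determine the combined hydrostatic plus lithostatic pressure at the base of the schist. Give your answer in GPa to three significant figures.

0.332 GPa

seawater: 1020 kg/m³ × 9.81 m/s² × 780 m = 7.805×10^6 Pa = 7.805×10^-3 GPa
sandstone: 2570 kg/m³ × 9.81 m/s² × 3549 m = 8.948×10^7 Pa = 0.08948 GPa
limestone: 2590 kg/m³ × 9.81 m/s² × 853 m = 2.167×10^7 Pa = 0.02167 GPa
mudstone: 2390 kg/m³ × 9.81 m/s² × 3192 m = 7.484×10^7 Pa = 0.07484 GPa
schist: 2890 kg/m³ × 9.81 m/s² × 4870 m = 1.381×10^8 Pa = 0.1381 GPa
Total = 7.805×10^-3 + 0.08948 + 0.02167 + 0.07484 + 0.1381 = 0.33186 GPa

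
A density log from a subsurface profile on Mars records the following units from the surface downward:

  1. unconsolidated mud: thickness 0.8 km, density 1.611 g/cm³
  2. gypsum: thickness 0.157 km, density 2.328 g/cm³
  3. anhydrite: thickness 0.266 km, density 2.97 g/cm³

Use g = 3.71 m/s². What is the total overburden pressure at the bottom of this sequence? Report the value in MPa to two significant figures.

unconsolidated mud: 1611 kg/m³ × 3.71 m/s² × 800 m = 4.781×10^6 Pa = 4.781 MPa
gypsum: 2328 kg/m³ × 3.71 m/s² × 157 m = 1.356×10^6 Pa = 1.356 MPa
anhydrite: 2970 kg/m³ × 3.71 m/s² × 266 m = 2.931×10^6 Pa = 2.931 MPa
Total = 4.781 + 1.356 + 2.931 = 9.0684 MPa

9.1 MPa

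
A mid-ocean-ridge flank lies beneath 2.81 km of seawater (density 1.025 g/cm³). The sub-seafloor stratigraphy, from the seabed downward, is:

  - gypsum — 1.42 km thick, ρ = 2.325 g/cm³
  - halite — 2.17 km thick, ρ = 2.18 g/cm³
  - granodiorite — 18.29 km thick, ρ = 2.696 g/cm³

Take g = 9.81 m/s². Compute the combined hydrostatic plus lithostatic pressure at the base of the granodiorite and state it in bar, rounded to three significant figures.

seawater: 1025 kg/m³ × 9.81 m/s² × 2810 m = 2.826×10^7 Pa = 282.6 bar
gypsum: 2325 kg/m³ × 9.81 m/s² × 1420 m = 3.239×10^7 Pa = 323.9 bar
halite: 2180 kg/m³ × 9.81 m/s² × 2170 m = 4.641×10^7 Pa = 464.1 bar
granodiorite: 2696 kg/m³ × 9.81 m/s² × 18290 m = 4.837×10^8 Pa = 4837 bar
Total = 282.6 + 323.9 + 464.1 + 4837 = 5907.8 bar

5910 bar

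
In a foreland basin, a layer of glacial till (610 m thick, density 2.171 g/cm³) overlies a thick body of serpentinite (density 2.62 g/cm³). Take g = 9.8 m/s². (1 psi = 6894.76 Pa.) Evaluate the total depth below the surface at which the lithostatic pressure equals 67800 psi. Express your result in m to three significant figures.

Pressure at base of upper layers: 2171×9.8×610 = 1.298×10^7 Pa = 1882 psi
Remaining pressure to be supplied by serpentinite: 4.675×10^8 − 1.298×10^7 = 4.545×10^8 Pa
Additional depth in serpentinite = 4.545×10^8 Pa / (2620 kg/m³ × 9.8 m/s²) = 17701 m
Total depth = 610 m + 17701 m = 18311 m

18300 m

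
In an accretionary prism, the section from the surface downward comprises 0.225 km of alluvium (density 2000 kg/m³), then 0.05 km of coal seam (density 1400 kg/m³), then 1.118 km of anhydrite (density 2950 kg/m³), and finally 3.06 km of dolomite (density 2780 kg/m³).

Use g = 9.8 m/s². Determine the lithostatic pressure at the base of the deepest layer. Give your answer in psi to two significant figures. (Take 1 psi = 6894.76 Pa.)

alluvium: 2000 kg/m³ × 9.8 m/s² × 225 m = 4.410×10^6 Pa = 639.6 psi
coal seam: 1400 kg/m³ × 9.8 m/s² × 50 m = 6.860×10^5 Pa = 99.50 psi
anhydrite: 2950 kg/m³ × 9.8 m/s² × 1118 m = 3.232×10^7 Pa = 4688 psi
dolomite: 2780 kg/m³ × 9.8 m/s² × 3060 m = 8.337×10^7 Pa = 12091 psi
Total = 639.6 + 99.50 + 4688 + 12091 = 17518 psi

18000 psi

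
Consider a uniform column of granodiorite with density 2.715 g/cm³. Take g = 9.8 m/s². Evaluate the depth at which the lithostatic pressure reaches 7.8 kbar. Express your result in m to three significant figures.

h = P/(ρg) = 7.8 kbar / (2715 kg/m³ × 9.8 m/s²) = 7.800×10^8 Pa / 26607 Pa/m = 29316 m

29300 m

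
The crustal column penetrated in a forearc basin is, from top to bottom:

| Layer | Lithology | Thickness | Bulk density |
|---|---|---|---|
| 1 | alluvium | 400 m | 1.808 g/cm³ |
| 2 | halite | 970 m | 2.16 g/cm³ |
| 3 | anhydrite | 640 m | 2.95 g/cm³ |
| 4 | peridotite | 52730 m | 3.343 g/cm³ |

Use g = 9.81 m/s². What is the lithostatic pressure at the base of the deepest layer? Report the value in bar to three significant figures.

alluvium: 1808 kg/m³ × 9.81 m/s² × 400 m = 7.095×10^6 Pa = 70.95 bar
halite: 2160 kg/m³ × 9.81 m/s² × 970 m = 2.055×10^7 Pa = 205.5 bar
anhydrite: 2950 kg/m³ × 9.81 m/s² × 640 m = 1.852×10^7 Pa = 185.2 bar
peridotite: 3343 kg/m³ × 9.81 m/s² × 52730 m = 1.729×10^9 Pa = 17293 bar
Total = 70.95 + 205.5 + 185.2 + 17293 = 17754 bar

17800 bar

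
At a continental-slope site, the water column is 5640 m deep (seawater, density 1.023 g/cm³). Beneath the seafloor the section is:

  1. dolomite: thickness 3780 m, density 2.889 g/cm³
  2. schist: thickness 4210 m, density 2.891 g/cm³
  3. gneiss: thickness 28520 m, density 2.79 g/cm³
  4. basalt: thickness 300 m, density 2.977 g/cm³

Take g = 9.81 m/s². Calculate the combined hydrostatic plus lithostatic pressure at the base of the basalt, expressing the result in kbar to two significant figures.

seawater: 1023 kg/m³ × 9.81 m/s² × 5640 m = 5.660×10^7 Pa = 0.5660 kbar
dolomite: 2889 kg/m³ × 9.81 m/s² × 3780 m = 1.071×10^8 Pa = 1.071 kbar
schist: 2891 kg/m³ × 9.81 m/s² × 4210 m = 1.194×10^8 Pa = 1.194 kbar
gneiss: 2790 kg/m³ × 9.81 m/s² × 28520 m = 7.806×10^8 Pa = 7.806 kbar
basalt: 2977 kg/m³ × 9.81 m/s² × 300 m = 8.761×10^6 Pa = 0.08761 kbar
Total = 0.5660 + 1.071 + 1.194 + 7.806 + 0.08761 = 10.725 kbar

11 kbar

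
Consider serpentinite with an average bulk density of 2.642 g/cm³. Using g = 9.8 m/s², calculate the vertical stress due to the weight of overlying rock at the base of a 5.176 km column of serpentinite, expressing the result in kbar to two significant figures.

1.3 kbar

serpentinite: 2642 kg/m³ × 9.8 m/s² × 5176 m = 1.340×10^8 Pa = 1.340 kbar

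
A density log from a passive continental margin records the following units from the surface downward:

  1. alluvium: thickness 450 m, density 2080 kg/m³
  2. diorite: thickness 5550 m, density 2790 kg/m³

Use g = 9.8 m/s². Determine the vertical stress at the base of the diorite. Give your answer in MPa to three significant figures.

alluvium: 2080 kg/m³ × 9.8 m/s² × 450 m = 9.173×10^6 Pa = 9.173 MPa
diorite: 2790 kg/m³ × 9.8 m/s² × 5550 m = 1.517×10^8 Pa = 151.7 MPa
Total = 9.173 + 151.7 = 160.92 MPa

161 MPa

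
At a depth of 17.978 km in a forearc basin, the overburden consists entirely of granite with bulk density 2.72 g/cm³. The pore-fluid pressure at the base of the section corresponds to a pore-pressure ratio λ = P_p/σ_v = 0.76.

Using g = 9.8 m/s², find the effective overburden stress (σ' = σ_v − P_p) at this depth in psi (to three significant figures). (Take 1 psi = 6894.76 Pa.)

Overburden (lithostatic) stress σ_v:
granite: 2720 kg/m³ × 9.8 m/s² × 17978 m = 4.792×10^8 Pa = 479.2 MPa
Pore pressure P_p = λ·σ_v = 0.76 × 479.2 MPa = 364.2 MPa
Effective stress σ' = σ_v − P_p = 479.2 − 364.2 = 115.01 MPa = 16681 psi

16700 psi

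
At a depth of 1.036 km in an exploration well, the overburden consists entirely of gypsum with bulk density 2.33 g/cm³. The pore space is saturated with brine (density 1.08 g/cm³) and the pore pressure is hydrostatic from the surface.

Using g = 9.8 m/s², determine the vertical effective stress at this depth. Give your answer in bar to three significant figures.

Overburden (lithostatic) stress σ_v:
gypsum: 2330 kg/m³ × 9.8 m/s² × 1036 m = 2.366×10^7 Pa = 23.66 MPa
Pore pressure P_p = 1080 kg/m³ × 9.8 m/s² × 1036 m = 1.097×10^7 Pa = 10.97 MPa
Effective stress σ' = σ_v − P_p = 23.66 − 10.97 = 12.691 MPa = 126.91 bar

127 bar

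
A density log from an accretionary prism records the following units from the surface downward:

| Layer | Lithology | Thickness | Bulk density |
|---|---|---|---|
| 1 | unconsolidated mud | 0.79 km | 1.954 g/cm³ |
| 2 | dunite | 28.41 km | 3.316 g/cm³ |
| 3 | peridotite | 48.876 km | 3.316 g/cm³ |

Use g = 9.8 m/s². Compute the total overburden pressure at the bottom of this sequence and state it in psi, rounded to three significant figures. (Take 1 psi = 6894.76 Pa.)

366000 psi

unconsolidated mud: 1954 kg/m³ × 9.8 m/s² × 790 m = 1.513×10^7 Pa = 2194 psi
dunite: 3316 kg/m³ × 9.8 m/s² × 28410 m = 9.232×10^8 Pa = 1.339×10^5 psi
peridotite: 3316 kg/m³ × 9.8 m/s² × 48876 m = 1.588×10^9 Pa = 2.304×10^5 psi
Total = 2194 + 1.339×10^5 + 2.304×10^5 = 3.6646×10^5 psi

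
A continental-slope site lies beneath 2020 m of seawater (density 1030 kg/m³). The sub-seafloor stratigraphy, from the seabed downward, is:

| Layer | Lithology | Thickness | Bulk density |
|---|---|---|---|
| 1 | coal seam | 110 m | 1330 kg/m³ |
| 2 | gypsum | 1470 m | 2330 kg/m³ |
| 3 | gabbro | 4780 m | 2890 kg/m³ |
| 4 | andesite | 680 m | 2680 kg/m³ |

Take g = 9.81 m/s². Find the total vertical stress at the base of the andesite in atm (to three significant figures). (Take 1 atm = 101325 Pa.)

seawater: 1030 kg/m³ × 9.81 m/s² × 2020 m = 2.041×10^7 Pa = 201.4 atm
coal seam: 1330 kg/m³ × 9.81 m/s² × 110 m = 1.435×10^6 Pa = 14.16 atm
gypsum: 2330 kg/m³ × 9.81 m/s² × 1470 m = 3.360×10^7 Pa = 331.6 atm
gabbro: 2890 kg/m³ × 9.81 m/s² × 4780 m = 1.355×10^8 Pa = 1337 atm
andesite: 2680 kg/m³ × 9.81 m/s² × 680 m = 1.788×10^7 Pa = 176.4 atm
Total = 201.4 + 14.16 + 331.6 + 1337 + 176.4 = 2061.1 atm

2060 atm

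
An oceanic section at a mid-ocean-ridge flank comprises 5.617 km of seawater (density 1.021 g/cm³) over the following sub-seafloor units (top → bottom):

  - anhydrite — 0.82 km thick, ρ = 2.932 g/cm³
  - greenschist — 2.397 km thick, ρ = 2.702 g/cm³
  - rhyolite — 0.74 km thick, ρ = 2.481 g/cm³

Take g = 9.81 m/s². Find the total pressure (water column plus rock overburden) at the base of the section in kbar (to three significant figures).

seawater: 1021 kg/m³ × 9.81 m/s² × 5617 m = 5.626×10^7 Pa = 0.5626 kbar
anhydrite: 2932 kg/m³ × 9.81 m/s² × 820 m = 2.359×10^7 Pa = 0.2359 kbar
greenschist: 2702 kg/m³ × 9.81 m/s² × 2397 m = 6.354×10^7 Pa = 0.6354 kbar
rhyolite: 2481 kg/m³ × 9.81 m/s² × 740 m = 1.801×10^7 Pa = 0.1801 kbar
Total = 0.5626 + 0.2359 + 0.6354 + 0.1801 = 1.6139 kbar

1.61 kbar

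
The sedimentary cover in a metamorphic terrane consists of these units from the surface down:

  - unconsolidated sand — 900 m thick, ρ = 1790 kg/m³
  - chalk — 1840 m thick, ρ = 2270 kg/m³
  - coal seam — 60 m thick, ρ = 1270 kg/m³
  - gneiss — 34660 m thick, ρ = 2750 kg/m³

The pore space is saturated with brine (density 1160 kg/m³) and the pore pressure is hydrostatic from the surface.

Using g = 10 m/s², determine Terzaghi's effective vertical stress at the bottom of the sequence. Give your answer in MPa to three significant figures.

Overburden (lithostatic) stress σ_v:
unconsolidated sand: 1790 kg/m³ × 10 m/s² × 900 m = 1.611×10^7 Pa = 16.11 MPa
chalk: 2270 kg/m³ × 10 m/s² × 1840 m = 4.177×10^7 Pa = 41.77 MPa
coal seam: 1270 kg/m³ × 10 m/s² × 60 m = 7.620×10^5 Pa = 0.7620 MPa
gneiss: 2750 kg/m³ × 10 m/s² × 34660 m = 9.531×10^8 Pa = 953.1 MPa
Total = 16.11 + 41.77 + 0.7620 + 953.1 = 1011.8 MPa
Pore pressure P_p = 1160 kg/m³ × 10 m/s² × 37460 m = 4.345×10^8 Pa = 434.5 MPa
Effective stress σ' = σ_v − P_p = 1012 − 434.5 = 577.25 MPa

577 MPa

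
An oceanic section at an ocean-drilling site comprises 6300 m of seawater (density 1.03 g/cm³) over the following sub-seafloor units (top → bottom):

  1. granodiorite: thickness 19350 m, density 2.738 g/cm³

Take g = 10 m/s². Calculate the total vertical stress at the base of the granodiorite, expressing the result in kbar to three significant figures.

5.95 kbar

seawater: 1030 kg/m³ × 10 m/s² × 6300 m = 6.489×10^7 Pa = 0.6489 kbar
granodiorite: 2738 kg/m³ × 10 m/s² × 19350 m = 5.298×10^8 Pa = 5.298 kbar
Total = 0.6489 + 5.298 = 5.9469 kbar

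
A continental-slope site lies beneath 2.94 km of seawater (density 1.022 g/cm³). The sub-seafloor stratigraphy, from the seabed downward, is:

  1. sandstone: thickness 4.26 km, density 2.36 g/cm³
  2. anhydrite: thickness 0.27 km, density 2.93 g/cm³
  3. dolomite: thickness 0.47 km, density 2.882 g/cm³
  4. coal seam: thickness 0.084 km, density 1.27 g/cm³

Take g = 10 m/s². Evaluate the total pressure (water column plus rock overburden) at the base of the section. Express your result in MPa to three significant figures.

153 MPa

seawater: 1022 kg/m³ × 10 m/s² × 2940 m = 3.005×10^7 Pa = 30.05 MPa
sandstone: 2360 kg/m³ × 10 m/s² × 4260 m = 1.005×10^8 Pa = 100.5 MPa
anhydrite: 2930 kg/m³ × 10 m/s² × 270 m = 7.911×10^6 Pa = 7.911 MPa
dolomite: 2882 kg/m³ × 10 m/s² × 470 m = 1.355×10^7 Pa = 13.55 MPa
coal seam: 1270 kg/m³ × 10 m/s² × 84 m = 1.067×10^6 Pa = 1.067 MPa
Total = 30.05 + 100.5 + 7.911 + 13.55 + 1.067 = 153.11 MPa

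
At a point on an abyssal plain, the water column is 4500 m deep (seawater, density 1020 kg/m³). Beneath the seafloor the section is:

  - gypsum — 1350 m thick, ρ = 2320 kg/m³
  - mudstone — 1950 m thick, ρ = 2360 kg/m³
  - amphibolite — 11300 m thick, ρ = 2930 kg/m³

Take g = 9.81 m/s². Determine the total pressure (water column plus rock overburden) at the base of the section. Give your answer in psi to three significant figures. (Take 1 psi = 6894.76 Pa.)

seawater: 1020 kg/m³ × 9.81 m/s² × 4500 m = 4.503×10^7 Pa = 6531 psi
gypsum: 2320 kg/m³ × 9.81 m/s² × 1350 m = 3.072×10^7 Pa = 4456 psi
mudstone: 2360 kg/m³ × 9.81 m/s² × 1950 m = 4.515×10^7 Pa = 6548 psi
amphibolite: 2930 kg/m³ × 9.81 m/s² × 11300 m = 3.248×10^8 Pa = 47108 psi
Total = 6531 + 4456 + 6548 + 47108 = 64643 psi

64600 psi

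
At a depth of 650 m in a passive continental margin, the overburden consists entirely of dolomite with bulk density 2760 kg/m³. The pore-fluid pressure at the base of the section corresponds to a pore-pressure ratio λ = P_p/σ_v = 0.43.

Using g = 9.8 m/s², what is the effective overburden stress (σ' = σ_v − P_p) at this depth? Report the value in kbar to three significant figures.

0.100 kbar

Overburden (lithostatic) stress σ_v:
dolomite: 2760 kg/m³ × 9.8 m/s² × 650 m = 1.758×10^7 Pa = 17.58 MPa
Pore pressure P_p = λ·σ_v = 0.43 × 17.58 MPa = 7.560 MPa
Effective stress σ' = σ_v − P_p = 17.58 − 7.560 = 10.021 MPa = 0.10021 kbar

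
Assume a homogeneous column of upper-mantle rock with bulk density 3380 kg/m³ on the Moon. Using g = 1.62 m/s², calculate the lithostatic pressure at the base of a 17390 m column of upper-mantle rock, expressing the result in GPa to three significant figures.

upper-mantle rock: 3380 kg/m³ × 1.62 m/s² × 17390 m = 9.522×10^7 Pa = 0.09522 GPa

0.0952 GPa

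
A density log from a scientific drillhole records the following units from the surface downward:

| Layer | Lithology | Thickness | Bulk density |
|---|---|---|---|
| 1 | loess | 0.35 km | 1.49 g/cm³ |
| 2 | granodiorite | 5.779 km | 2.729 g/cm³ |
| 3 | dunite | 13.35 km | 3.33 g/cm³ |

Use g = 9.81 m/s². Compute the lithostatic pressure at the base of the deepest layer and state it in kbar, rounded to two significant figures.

loess: 1490 kg/m³ × 9.81 m/s² × 350 m = 5.116×10^6 Pa = 0.05116 kbar
granodiorite: 2729 kg/m³ × 9.81 m/s² × 5779 m = 1.547×10^8 Pa = 1.547 kbar
dunite: 3330 kg/m³ × 9.81 m/s² × 13350 m = 4.361×10^8 Pa = 4.361 kbar
Total = 0.05116 + 1.547 + 4.361 = 5.9594 kbar

6.0 kbar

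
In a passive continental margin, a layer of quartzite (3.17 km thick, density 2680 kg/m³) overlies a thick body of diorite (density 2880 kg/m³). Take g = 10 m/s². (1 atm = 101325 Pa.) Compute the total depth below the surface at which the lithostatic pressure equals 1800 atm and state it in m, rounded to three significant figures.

6550 m

Pressure at base of upper layers: 2680×10×3170 = 8.496×10^7 Pa = 838.5 atm
Remaining pressure to be supplied by diorite: 1.824×10^8 − 8.496×10^7 = 9.743×10^7 Pa
Additional depth in diorite = 9.743×10^7 Pa / (2880 kg/m³ × 10 m/s²) = 3383.0 m
Total depth = 3170 m + 3383.0 m = 6553.0 m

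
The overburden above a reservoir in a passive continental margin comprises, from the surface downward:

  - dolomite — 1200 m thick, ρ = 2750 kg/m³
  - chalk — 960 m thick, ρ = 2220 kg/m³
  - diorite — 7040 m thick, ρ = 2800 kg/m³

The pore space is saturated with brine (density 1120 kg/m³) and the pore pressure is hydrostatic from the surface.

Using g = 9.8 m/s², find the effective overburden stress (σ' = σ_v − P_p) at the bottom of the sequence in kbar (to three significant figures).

1.45 kbar

Overburden (lithostatic) stress σ_v:
dolomite: 2750 kg/m³ × 9.8 m/s² × 1200 m = 3.234×10^7 Pa = 32.34 MPa
chalk: 2220 kg/m³ × 9.8 m/s² × 960 m = 2.089×10^7 Pa = 20.89 MPa
diorite: 2800 kg/m³ × 9.8 m/s² × 7040 m = 1.932×10^8 Pa = 193.2 MPa
Total = 32.34 + 20.89 + 193.2 = 246.40 MPa
Pore pressure P_p = 1120 kg/m³ × 9.8 m/s² × 9200 m = 1.010×10^8 Pa = 101.0 MPa
Effective stress σ' = σ_v − P_p = 246.4 − 101.0 = 145.42 MPa = 1.4542 kbar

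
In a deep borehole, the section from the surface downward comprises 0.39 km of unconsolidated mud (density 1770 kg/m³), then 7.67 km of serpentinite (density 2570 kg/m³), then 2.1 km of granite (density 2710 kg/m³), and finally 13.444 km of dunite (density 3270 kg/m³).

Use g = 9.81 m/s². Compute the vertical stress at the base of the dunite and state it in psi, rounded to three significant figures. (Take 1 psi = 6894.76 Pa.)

unconsolidated mud: 1770 kg/m³ × 9.81 m/s² × 390 m = 6.772×10^6 Pa = 982.2 psi
serpentinite: 2570 kg/m³ × 9.81 m/s² × 7670 m = 1.934×10^8 Pa = 28046 psi
granite: 2710 kg/m³ × 9.81 m/s² × 2100 m = 5.583×10^7 Pa = 8097 psi
dunite: 3270 kg/m³ × 9.81 m/s² × 13444 m = 4.313×10^8 Pa = 62550 psi
Total = 982.2 + 28046 + 8097 + 62550 = 99676 psi

99700 psi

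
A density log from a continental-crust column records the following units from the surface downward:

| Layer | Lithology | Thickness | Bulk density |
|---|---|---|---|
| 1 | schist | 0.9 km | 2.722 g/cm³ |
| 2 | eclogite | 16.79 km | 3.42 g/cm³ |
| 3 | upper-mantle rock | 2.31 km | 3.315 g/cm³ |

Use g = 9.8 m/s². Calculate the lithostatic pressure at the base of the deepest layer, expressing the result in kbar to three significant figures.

schist: 2722 kg/m³ × 9.8 m/s² × 900 m = 2.401×10^7 Pa = 0.2401 kbar
eclogite: 3420 kg/m³ × 9.8 m/s² × 16790 m = 5.627×10^8 Pa = 5.627 kbar
upper-mantle rock: 3315 kg/m³ × 9.8 m/s² × 2310 m = 7.504×10^7 Pa = 0.7504 kbar
Total = 0.2401 + 5.627 + 0.7504 = 6.6179 kbar

6.62 kbar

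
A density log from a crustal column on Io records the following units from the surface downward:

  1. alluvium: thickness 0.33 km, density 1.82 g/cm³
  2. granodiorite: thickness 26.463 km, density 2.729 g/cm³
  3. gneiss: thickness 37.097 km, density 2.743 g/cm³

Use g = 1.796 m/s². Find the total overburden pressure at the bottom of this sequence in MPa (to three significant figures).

alluvium: 1820 kg/m³ × 1.796 m/s² × 330 m = 1.079×10^6 Pa = 1.079 MPa
granodiorite: 2729 kg/m³ × 1.796 m/s² × 26463 m = 1.297×10^8 Pa = 129.7 MPa
gneiss: 2743 kg/m³ × 1.796 m/s² × 37097 m = 1.828×10^8 Pa = 182.8 MPa
Total = 1.079 + 129.7 + 182.8 = 313.54 MPa

314 MPa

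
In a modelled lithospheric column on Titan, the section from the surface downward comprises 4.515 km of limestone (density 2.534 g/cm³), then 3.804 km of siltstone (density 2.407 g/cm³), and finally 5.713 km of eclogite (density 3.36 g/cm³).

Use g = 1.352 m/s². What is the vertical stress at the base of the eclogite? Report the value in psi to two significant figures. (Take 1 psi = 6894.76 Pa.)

limestone: 2534 kg/m³ × 1.352 m/s² × 4515 m = 1.547×10^7 Pa = 2243 psi
siltstone: 2407 kg/m³ × 1.352 m/s² × 3804 m = 1.238×10^7 Pa = 1795 psi
eclogite: 3360 kg/m³ × 1.352 m/s² × 5713 m = 2.595×10^7 Pa = 3764 psi
Total = 2243 + 1795 + 3764 = 7803.0 psi

7800 psi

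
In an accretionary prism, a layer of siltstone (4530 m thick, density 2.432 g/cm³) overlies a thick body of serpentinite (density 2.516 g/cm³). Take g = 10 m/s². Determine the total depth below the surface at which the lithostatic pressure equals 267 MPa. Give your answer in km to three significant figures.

Pressure at base of upper layers: 2432×10×4530 = 1.102×10^8 Pa = 110.2 MPa
Remaining pressure to be supplied by serpentinite: 2.670×10^8 − 1.102×10^8 = 1.568×10^8 Pa
Additional depth in serpentinite = 1.568×10^8 Pa / (2516 kg/m³ × 10 m/s²) = 6233.3 m
Total depth = 4530 m + 6233.3 m = 10763 m
= 10.763 km

10.8 km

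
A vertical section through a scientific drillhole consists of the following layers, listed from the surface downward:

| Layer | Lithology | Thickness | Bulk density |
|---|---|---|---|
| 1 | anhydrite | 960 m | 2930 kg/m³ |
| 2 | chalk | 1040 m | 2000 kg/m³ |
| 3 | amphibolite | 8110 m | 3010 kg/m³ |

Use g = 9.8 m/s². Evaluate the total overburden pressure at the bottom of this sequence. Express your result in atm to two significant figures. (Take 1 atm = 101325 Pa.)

2800 atm

anhydrite: 2930 kg/m³ × 9.8 m/s² × 960 m = 2.757×10^7 Pa = 272.0 atm
chalk: 2000 kg/m³ × 9.8 m/s² × 1040 m = 2.038×10^7 Pa = 201.2 atm
amphibolite: 3010 kg/m³ × 9.8 m/s² × 8110 m = 2.392×10^8 Pa = 2361 atm
Total = 272.0 + 201.2 + 2361 = 2834.2 atm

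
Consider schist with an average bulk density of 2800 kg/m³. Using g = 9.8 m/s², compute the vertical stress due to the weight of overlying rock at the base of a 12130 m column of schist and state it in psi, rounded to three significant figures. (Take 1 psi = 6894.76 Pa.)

48300 psi

schist: 2800 kg/m³ × 9.8 m/s² × 12130 m = 3.328×10^8 Pa = 48275 psi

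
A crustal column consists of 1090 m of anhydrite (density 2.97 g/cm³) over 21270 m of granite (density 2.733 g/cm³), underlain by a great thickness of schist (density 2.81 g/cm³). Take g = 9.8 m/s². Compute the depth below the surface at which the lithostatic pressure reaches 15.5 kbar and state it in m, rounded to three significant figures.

Pressure at base of upper layers: 2970×9.8×1090 + 2733×9.8×21270 = 6.014×10^8 Pa = 6.014 kbar
Remaining pressure to be supplied by schist: 1.550×10^9 − 6.014×10^8 = 9.486×10^8 Pa
Additional depth in schist = 9.486×10^8 Pa / (2810 kg/m³ × 9.8 m/s²) = 34447 m
Total depth = 22360 m + 34447 m = 56807 m

56800 m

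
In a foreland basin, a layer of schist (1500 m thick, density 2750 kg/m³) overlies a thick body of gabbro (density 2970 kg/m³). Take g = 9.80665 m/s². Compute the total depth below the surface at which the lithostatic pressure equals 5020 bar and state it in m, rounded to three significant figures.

Pressure at base of upper layers: 2750×9.80665×1500 = 4.045×10^7 Pa = 404.5 bar
Remaining pressure to be supplied by gabbro: 5.020×10^8 − 4.045×10^7 = 4.615×10^8 Pa
Additional depth in gabbro = 4.615×10^8 Pa / (2970 kg/m³ × 9.80665 m/s²) = 15847 m
Total depth = 1500 m + 15847 m = 17347 m

17300 m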